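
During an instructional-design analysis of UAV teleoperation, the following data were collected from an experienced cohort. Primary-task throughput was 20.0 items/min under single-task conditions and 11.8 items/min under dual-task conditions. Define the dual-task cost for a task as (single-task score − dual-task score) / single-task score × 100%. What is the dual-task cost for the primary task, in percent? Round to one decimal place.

41.0

Cost = (20.0 − 11.8) / 20.0 × 100%
     = 8.2000 / 20.0 × 100% = 41.0000%.
≈ 41.0%.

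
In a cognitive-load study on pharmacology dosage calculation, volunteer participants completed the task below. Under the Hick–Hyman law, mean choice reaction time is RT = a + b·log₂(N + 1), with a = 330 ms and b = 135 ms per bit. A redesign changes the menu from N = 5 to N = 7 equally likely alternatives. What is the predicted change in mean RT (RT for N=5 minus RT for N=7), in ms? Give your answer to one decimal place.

-56.0

RT(5) = 330 + 135·log₂(6) = 330 + 135·2.5850 = 678.9750 ms.
RT(7) = 330 + 135·log₂(8) = 330 + 135·3.0000 = 735.0000 ms.
Difference = 678.9750 − 735.0000 = -56.0250 ≈ -56.0 ms.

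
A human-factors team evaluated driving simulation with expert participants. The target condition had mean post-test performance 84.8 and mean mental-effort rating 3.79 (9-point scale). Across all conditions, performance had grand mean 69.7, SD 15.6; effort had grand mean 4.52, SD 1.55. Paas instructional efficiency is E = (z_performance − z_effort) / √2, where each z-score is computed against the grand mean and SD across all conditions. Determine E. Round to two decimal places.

z_performance = (84.8 − 69.7) / 15.6 = 15.1000 / 15.6 = 0.9679.
z_effort = (3.79 − 4.52) / 1.55 = -0.7300 / 1.55 = -0.4710.
z_P − z_E = 0.9679 − (-0.4710) = 1.4389.
E = 1.4389 / √2 = 1.4389 / 1.41421 = 1.0175 ≈ 1.02.

1.02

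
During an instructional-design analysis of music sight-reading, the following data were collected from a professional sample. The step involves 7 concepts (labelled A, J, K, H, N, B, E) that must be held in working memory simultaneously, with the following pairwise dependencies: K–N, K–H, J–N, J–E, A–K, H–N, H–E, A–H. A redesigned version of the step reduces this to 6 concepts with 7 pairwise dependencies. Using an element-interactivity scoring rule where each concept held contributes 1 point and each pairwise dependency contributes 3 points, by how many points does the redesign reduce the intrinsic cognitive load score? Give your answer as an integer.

Original: 7 × 1 + 8 × 3 = 7 + 24 = 31.
Redesigned: 6 × 1 + 7 × 3 = 6 + 21 = 27.
Reduction = 31 − 27 = 4.

4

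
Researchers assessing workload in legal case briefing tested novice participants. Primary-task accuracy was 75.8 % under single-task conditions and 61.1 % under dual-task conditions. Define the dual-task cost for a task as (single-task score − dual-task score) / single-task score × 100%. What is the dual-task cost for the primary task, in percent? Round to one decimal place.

19.4

Cost = (75.8 − 61.1) / 75.8 × 100%
     = 14.7000 / 75.8 × 100% = 19.3931%.
≈ 19.4%.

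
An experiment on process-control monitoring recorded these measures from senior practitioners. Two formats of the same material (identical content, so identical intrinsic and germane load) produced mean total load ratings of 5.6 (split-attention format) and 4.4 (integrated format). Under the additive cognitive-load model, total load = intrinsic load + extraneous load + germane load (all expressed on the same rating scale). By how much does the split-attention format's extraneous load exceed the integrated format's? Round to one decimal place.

1.2

Intrinsic and germane load are equal across formats, so the difference in total load equals the difference in extraneous load.
Extraneous-load difference = 5.6 − 4.4 = 1.2.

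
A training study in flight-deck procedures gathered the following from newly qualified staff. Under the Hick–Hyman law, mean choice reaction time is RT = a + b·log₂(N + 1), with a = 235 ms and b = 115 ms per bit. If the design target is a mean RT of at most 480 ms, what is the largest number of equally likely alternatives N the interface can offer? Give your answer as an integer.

Set 235 + 115·log₂(N + 1) ≤ 480.
log₂(N + 1) ≤ (480 − 235) / 115 = 2.1304.
N + 1 ≤ 2^2.1304 = 4.3784.
N ≤ 3.3784, so the largest integer N is 3.

3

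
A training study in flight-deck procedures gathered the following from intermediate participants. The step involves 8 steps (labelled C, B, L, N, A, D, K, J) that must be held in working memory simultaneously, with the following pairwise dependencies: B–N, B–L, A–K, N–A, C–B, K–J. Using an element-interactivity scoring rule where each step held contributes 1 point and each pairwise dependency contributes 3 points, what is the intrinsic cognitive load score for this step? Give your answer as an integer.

26

Count of steps held simultaneously: 8.
Count of pairwise dependencies listed: 6.
Element contribution: 8 × 1 = 8.
Interaction contribution: 6 × 3 = 18.
Intrinsic load = 8 + 18 = 26.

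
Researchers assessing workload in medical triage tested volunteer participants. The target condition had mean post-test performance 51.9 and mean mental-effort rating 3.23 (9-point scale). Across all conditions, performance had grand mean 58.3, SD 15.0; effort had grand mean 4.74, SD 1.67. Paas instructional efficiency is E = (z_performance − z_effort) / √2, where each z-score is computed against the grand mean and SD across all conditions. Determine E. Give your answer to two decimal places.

0.34

z_performance = (51.9 − 58.3) / 15.0 = -6.4000 / 15.0 = -0.4267.
z_effort = (3.23 − 4.74) / 1.67 = -1.5100 / 1.67 = -0.9042.
z_P − z_E = -0.4267 − (-0.9042) = 0.4775.
E = 0.4775 / √2 = 0.4775 / 1.41421 = 0.3376 ≈ 0.34.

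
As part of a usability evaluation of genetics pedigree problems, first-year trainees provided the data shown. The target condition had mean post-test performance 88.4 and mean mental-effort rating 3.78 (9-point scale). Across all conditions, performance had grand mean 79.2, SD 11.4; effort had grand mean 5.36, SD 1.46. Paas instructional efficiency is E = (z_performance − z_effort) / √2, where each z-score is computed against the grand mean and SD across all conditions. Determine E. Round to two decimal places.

1.34

z_performance = (88.4 − 79.2) / 11.4 = 9.2000 / 11.4 = 0.8070.
z_effort = (3.78 − 5.36) / 1.46 = -1.5800 / 1.46 = -1.0822.
z_P − z_E = 0.8070 − (-1.0822) = 1.8892.
E = 1.8892 / √2 = 1.8892 / 1.41421 = 1.3359 ≈ 1.34.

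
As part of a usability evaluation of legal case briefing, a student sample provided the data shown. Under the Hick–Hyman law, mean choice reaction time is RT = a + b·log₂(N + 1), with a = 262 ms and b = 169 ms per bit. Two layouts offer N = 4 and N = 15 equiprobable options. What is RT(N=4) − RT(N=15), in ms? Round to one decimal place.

RT(4) = 262 + 169·log₂(5) = 262 + 169·2.3219 = 654.4011 ms.
RT(15) = 262 + 169·log₂(16) = 262 + 169·4.0000 = 938.0000 ms.
Difference = 654.4011 − 938.0000 = -283.5989 ≈ -283.6 ms.

-283.6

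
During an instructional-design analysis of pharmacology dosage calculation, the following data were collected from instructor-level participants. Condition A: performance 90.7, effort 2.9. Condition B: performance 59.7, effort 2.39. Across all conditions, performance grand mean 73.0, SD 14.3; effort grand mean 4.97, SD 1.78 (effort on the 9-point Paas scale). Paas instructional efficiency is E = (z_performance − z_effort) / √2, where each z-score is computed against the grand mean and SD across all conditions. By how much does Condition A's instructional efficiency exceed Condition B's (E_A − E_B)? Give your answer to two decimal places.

Condition A: z_P = (90.7 − 73.0)/14.3 = 1.2378; z_E = (2.9 − 4.97)/1.78 = -1.1629; E_A = (1.2378 − (-1.1629))/√2 = 1.6976.
Condition B: z_P = (59.7 − 73.0)/14.3 = -0.9301; z_E = (2.39 − 4.97)/1.78 = -1.4494; E_B = (-0.9301 − (-1.4494))/√2 = 0.3672.
E_A − E_B = 1.6976 − 0.3672 = 1.3304 ≈ 1.33.

1.33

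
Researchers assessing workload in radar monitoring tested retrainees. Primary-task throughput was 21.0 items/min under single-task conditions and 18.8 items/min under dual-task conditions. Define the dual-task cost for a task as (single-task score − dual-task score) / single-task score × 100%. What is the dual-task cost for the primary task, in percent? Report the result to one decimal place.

Cost = (21.0 − 18.8) / 21.0 × 100%
     = 2.2000 / 21.0 × 100% = 10.4762%.
≈ 10.5%.

10.5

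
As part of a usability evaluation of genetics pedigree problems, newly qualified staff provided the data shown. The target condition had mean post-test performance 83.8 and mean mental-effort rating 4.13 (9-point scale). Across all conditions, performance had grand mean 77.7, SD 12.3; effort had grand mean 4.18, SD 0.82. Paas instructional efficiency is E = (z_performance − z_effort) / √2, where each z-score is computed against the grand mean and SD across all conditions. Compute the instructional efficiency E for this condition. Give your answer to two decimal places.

z_performance = (83.8 − 77.7) / 12.3 = 6.1000 / 12.3 = 0.4959.
z_effort = (4.13 − 4.18) / 0.82 = -0.0500 / 0.82 = -0.0610.
z_P − z_E = 0.4959 − (-0.0610) = 0.5569.
E = 0.5569 / √2 = 0.5569 / 1.41421 = 0.3938 ≈ 0.39.

0.39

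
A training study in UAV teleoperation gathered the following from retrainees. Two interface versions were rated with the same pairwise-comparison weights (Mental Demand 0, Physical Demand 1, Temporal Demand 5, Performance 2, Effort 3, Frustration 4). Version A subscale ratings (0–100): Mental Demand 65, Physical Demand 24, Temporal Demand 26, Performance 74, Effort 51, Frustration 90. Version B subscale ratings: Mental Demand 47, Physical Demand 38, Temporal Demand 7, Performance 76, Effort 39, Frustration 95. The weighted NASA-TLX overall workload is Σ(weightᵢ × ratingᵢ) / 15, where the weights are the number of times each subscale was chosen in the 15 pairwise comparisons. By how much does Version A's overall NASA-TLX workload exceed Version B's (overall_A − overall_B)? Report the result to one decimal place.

Version A weighted sum = 0·65 + 1·24 + 5·26 + 2·74 + 3·51 + 4·90 = 0 + 24 + 130 + 148 + 153 + 360 = 815; overall_A = 815/15 = 54.3333.
Version B weighted sum = 0·47 + 1·38 + 5·7 + 2·76 + 3·39 + 4·95 = 0 + 38 + 35 + 152 + 117 + 380 = 722; overall_B = 722/15 = 48.1333.
Difference = 54.3333 − 48.1333 = 6.2000 ≈ 6.2.

6.2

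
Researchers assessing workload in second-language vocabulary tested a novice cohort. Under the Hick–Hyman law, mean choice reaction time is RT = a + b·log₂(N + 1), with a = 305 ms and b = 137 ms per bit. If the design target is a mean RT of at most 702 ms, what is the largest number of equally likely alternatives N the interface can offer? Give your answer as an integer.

Set 305 + 137·log₂(N + 1) ≤ 702.
log₂(N + 1) ≤ (702 − 305) / 137 = 2.8978.
N + 1 ≤ 2^2.8978 = 7.4529.
N ≤ 6.4529, so the largest integer N is 6.

6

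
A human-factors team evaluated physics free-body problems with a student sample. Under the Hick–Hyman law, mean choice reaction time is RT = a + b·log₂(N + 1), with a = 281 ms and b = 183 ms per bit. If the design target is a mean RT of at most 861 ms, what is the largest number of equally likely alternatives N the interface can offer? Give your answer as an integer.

Set 281 + 183·log₂(N + 1) ≤ 861.
log₂(N + 1) ≤ (861 − 281) / 183 = 3.1694.
N + 1 ≤ 2^3.1694 = 8.9967.
N ≤ 7.9967, so the largest integer N is 7.

7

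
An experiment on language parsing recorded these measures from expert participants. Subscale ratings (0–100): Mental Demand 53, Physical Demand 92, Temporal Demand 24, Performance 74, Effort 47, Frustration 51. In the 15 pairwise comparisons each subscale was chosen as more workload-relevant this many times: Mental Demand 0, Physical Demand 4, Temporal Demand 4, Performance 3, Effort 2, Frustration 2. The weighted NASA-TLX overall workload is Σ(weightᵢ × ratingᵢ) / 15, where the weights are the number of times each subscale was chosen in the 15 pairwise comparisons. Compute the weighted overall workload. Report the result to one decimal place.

58.8

The tallies are the weights (they sum to 15).
Weighted sum = 0·53 + 4·92 + 4·24 + 3·74 + 2·47 + 2·51
            = 0 + 368 + 96 + 222 + 94 + 102 = 882.
Overall workload = 882 / 15 = 58.8000 ≈ 58.8.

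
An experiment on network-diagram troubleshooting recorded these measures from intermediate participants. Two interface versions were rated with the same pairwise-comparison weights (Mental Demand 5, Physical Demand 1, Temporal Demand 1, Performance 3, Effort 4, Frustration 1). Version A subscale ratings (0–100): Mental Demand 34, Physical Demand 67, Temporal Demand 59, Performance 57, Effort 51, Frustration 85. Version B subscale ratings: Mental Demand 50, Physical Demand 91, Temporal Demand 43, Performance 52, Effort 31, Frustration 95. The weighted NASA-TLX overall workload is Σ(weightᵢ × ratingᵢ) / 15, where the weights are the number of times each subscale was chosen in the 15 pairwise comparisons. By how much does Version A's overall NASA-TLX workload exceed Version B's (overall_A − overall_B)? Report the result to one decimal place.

-0.2

Version A weighted sum = 5·34 + 1·67 + 1·59 + 3·57 + 4·51 + 1·85 = 170 + 67 + 59 + 171 + 204 + 85 = 756; overall_A = 756/15 = 50.4000.
Version B weighted sum = 5·50 + 1·91 + 1·43 + 3·52 + 4·31 + 1·95 = 250 + 91 + 43 + 156 + 124 + 95 = 759; overall_B = 759/15 = 50.6000.
Difference = 50.4000 − 50.6000 = -0.2000 ≈ -0.2.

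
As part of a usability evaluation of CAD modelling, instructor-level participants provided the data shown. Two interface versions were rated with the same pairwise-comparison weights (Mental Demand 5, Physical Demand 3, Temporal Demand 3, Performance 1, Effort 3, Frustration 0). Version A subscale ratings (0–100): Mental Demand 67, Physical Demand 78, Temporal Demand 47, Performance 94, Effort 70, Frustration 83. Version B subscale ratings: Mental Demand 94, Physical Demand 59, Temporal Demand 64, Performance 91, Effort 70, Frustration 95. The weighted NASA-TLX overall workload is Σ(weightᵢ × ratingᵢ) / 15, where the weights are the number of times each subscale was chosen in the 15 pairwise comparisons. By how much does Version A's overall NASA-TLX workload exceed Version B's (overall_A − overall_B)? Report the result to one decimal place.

Version A weighted sum = 5·67 + 3·78 + 3·47 + 1·94 + 3·70 + 0·83 = 335 + 234 + 141 + 94 + 210 + 0 = 1014; overall_A = 1014/15 = 67.6000.
Version B weighted sum = 5·94 + 3·59 + 3·64 + 1·91 + 3·70 + 0·95 = 470 + 177 + 192 + 91 + 210 + 0 = 1140; overall_B = 1140/15 = 76.0000.
Difference = 67.6000 − 76.0000 = -8.4000 ≈ -8.4.

-8.4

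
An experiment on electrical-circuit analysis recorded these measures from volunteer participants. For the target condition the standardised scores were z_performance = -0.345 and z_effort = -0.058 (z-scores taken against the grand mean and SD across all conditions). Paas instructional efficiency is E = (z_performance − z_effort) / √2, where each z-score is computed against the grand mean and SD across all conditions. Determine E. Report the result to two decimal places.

-0.20

z_P − z_E = -0.345 − (-0.058) = -0.2870.
E = -0.2870 / √2 = -0.2870 / 1.41421 = -0.2029 ≈ -0.20.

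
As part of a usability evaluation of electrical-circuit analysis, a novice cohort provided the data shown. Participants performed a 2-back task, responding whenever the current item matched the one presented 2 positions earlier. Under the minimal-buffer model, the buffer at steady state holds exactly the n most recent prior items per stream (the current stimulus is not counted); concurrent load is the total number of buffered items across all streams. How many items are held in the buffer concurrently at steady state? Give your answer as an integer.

The buffer holds the 2 most recent prior items.
Steady-state concurrent load = 2 items.

2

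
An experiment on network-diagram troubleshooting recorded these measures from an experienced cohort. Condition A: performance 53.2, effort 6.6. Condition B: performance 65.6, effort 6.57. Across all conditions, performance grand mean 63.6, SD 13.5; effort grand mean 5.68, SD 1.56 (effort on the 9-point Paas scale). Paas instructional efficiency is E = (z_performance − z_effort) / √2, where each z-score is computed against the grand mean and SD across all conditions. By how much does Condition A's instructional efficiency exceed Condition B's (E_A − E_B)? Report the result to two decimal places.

Condition A: z_P = (53.2 − 63.6)/13.5 = -0.7704; z_E = (6.6 − 5.68)/1.56 = 0.5897; E_A = (-0.7704 − 0.5897)/√2 = -0.9617.
Condition B: z_P = (65.6 − 63.6)/13.5 = 0.1481; z_E = (6.57 − 5.68)/1.56 = 0.5705; E_B = (0.1481 − 0.5705)/√2 = -0.2987.
E_A − E_B = -0.9617 − (-0.2987) = -0.6630 ≈ -0.66.

-0.66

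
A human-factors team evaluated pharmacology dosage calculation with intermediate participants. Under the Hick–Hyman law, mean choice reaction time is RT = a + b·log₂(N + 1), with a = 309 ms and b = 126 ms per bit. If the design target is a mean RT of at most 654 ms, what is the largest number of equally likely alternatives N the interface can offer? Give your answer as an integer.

5

Set 309 + 126·log₂(N + 1) ≤ 654.
log₂(N + 1) ≤ (654 − 309) / 126 = 2.7381.
N + 1 ≤ 2^2.7381 = 6.6719.
N ≤ 5.6719, so the largest integer N is 5.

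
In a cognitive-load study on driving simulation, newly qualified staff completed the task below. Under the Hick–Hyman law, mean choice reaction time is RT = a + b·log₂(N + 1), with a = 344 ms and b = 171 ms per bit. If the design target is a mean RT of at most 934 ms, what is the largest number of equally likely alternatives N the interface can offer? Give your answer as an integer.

Set 344 + 171·log₂(N + 1) ≤ 934.
log₂(N + 1) ≤ (934 − 344) / 171 = 3.4503.
N + 1 ≤ 2^3.4503 = 10.9306.
N ≤ 9.9306, so the largest integer N is 9.

9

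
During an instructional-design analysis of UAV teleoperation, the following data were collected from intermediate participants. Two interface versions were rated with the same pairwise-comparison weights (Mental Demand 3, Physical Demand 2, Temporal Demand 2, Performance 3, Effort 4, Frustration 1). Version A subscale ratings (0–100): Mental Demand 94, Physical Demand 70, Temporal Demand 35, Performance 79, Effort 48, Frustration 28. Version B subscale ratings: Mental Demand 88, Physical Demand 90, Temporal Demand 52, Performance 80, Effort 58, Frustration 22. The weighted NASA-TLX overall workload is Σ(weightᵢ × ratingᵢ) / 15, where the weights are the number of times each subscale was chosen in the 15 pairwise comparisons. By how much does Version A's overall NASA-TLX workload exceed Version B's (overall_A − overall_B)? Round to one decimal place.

-6.2

Version A weighted sum = 3·94 + 2·70 + 2·35 + 3·79 + 4·48 + 1·28 = 282 + 140 + 70 + 237 + 192 + 28 = 949; overall_A = 949/15 = 63.2667.
Version B weighted sum = 3·88 + 2·90 + 2·52 + 3·80 + 4·58 + 1·22 = 264 + 180 + 104 + 240 + 232 + 22 = 1042; overall_B = 1042/15 = 69.4667.
Difference = 63.2667 − 69.4667 = -6.2000 ≈ -6.2.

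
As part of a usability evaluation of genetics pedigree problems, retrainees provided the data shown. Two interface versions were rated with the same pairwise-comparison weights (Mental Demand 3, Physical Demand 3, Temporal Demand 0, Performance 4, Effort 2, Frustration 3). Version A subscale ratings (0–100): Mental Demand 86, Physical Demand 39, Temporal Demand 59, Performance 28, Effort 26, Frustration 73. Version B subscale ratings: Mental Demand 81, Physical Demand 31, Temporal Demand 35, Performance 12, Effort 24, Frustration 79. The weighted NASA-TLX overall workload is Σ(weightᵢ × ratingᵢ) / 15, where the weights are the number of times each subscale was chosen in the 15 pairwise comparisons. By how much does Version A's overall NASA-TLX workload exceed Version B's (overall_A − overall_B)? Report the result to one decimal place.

Version A weighted sum = 3·86 + 3·39 + 0·59 + 4·28 + 2·26 + 3·73 = 258 + 117 + 0 + 112 + 52 + 219 = 758; overall_A = 758/15 = 50.5333.
Version B weighted sum = 3·81 + 3·31 + 0·35 + 4·12 + 2·24 + 3·79 = 243 + 93 + 0 + 48 + 48 + 237 = 669; overall_B = 669/15 = 44.6000.
Difference = 50.5333 − 44.6000 = 5.9333 ≈ 5.9.

5.9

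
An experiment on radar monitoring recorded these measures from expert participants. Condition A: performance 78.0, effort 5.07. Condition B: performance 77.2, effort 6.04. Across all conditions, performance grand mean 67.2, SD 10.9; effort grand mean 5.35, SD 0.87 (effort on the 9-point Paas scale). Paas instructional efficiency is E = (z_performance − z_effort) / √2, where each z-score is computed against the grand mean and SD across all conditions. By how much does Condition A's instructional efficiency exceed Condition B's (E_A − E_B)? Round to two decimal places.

Condition A: z_P = (78.0 − 67.2)/10.9 = 0.9908; z_E = (5.07 − 5.35)/0.87 = -0.3218; E_A = (0.9908 − (-0.3218))/√2 = 0.9281.
Condition B: z_P = (77.2 − 67.2)/10.9 = 0.9174; z_E = (6.04 − 5.35)/0.87 = 0.7931; E_B = (0.9174 − 0.7931)/√2 = 0.0879.
E_A − E_B = 0.9281 − 0.0879 = 0.8402 ≈ 0.84.

0.84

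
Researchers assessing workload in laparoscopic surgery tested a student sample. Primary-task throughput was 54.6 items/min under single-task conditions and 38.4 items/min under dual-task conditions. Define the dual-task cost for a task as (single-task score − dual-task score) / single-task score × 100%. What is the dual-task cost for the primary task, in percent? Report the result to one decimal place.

Cost = (54.6 − 38.4) / 54.6 × 100%
     = 16.2000 / 54.6 × 100% = 29.6703%.
≈ 29.7%.

29.7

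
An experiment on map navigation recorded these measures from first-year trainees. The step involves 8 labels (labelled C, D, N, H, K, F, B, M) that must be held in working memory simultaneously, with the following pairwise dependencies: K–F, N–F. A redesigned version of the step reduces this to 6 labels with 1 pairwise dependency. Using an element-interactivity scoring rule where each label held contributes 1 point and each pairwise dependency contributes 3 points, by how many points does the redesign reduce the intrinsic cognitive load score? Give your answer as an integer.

Original: 8 × 1 + 2 × 3 = 8 + 6 = 14.
Redesigned: 6 × 1 + 1 × 3 = 6 + 3 = 9.
Reduction = 14 − 9 = 5.

5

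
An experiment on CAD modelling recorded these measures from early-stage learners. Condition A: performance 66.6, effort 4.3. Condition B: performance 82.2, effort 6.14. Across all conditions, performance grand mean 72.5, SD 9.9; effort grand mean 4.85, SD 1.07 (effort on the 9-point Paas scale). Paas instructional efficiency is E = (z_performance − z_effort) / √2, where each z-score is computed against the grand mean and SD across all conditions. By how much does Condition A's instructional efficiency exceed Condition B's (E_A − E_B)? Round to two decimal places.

0.10

Condition A: z_P = (66.6 − 72.5)/9.9 = -0.5960; z_E = (4.3 − 4.85)/1.07 = -0.5140; E_A = (-0.5960 − (-0.5140))/√2 = -0.0580.
Condition B: z_P = (82.2 − 72.5)/9.9 = 0.9798; z_E = (6.14 − 4.85)/1.07 = 1.2056; E_B = (0.9798 − 1.2056)/√2 = -0.1597.
E_A − E_B = -0.0580 − (-0.1597) = 0.1017 ≈ 0.10.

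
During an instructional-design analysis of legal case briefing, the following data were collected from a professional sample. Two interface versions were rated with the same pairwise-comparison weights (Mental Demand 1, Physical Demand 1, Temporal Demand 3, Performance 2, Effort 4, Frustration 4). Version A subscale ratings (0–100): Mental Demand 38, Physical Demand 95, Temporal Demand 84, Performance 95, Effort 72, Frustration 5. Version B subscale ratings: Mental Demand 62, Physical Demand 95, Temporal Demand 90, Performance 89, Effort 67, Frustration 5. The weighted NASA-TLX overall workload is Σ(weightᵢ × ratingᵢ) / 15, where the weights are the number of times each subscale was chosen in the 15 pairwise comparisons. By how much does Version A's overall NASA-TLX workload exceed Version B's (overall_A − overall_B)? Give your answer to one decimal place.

-0.7

Version A weighted sum = 1·38 + 1·95 + 3·84 + 2·95 + 4·72 + 4·5 = 38 + 95 + 252 + 190 + 288 + 20 = 883; overall_A = 883/15 = 58.8667.
Version B weighted sum = 1·62 + 1·95 + 3·90 + 2·89 + 4·67 + 4·5 = 62 + 95 + 270 + 178 + 268 + 20 = 893; overall_B = 893/15 = 59.5333.
Difference = 58.8667 − 59.5333 = -0.6666 ≈ -0.7.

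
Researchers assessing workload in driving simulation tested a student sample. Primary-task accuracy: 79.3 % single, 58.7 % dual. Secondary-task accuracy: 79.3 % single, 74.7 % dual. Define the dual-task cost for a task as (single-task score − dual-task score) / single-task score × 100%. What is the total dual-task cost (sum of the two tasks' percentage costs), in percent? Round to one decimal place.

31.8

Primary cost = (79.3 − 58.7) / 79.3 × 100% = 25.9773%.
Secondary cost = (79.3 − 74.7) / 79.3 × 100% = 5.8008%.
Total = 25.9773% + 5.8008% = 31.7781% ≈ 31.8%.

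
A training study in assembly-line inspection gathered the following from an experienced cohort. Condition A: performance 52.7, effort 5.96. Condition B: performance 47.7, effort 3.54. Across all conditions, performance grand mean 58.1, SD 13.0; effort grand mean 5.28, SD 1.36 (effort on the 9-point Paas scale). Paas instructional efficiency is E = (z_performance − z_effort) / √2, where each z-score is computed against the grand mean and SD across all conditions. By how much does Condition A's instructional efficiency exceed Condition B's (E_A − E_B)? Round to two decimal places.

Condition A: z_P = (52.7 − 58.1)/13.0 = -0.4154; z_E = (5.96 − 5.28)/1.36 = 0.5000; E_A = (-0.4154 − 0.5000)/√2 = -0.6473.
Condition B: z_P = (47.7 − 58.1)/13.0 = -0.8000; z_E = (3.54 − 5.28)/1.36 = -1.2794; E_B = (-0.8000 − (-1.2794))/√2 = 0.3390.
E_A − E_B = -0.6473 − 0.3390 = -0.9863 ≈ -0.99.

-0.99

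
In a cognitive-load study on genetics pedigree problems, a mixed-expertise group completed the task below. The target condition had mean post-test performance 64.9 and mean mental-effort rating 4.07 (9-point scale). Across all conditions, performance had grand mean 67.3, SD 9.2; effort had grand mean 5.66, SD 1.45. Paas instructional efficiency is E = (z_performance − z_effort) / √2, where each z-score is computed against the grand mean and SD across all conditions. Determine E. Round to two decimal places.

z_performance = (64.9 − 67.3) / 9.2 = -2.4000 / 9.2 = -0.2609.
z_effort = (4.07 − 5.66) / 1.45 = -1.5900 / 1.45 = -1.0966.
z_P − z_E = -0.2609 − (-1.0966) = 0.8357.
E = 0.8357 / √2 = 0.8357 / 1.41421 = 0.5909 ≈ 0.59.

0.59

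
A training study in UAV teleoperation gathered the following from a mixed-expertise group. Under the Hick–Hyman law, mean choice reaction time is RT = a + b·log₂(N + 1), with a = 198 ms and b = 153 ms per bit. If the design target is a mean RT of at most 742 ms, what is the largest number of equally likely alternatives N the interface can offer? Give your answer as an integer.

10

Set 198 + 153·log₂(N + 1) ≤ 742.
log₂(N + 1) ≤ (742 − 198) / 153 = 3.5556.
N + 1 ≤ 2^3.5556 = 11.7582.
N ≤ 10.7582, so the largest integer N is 10.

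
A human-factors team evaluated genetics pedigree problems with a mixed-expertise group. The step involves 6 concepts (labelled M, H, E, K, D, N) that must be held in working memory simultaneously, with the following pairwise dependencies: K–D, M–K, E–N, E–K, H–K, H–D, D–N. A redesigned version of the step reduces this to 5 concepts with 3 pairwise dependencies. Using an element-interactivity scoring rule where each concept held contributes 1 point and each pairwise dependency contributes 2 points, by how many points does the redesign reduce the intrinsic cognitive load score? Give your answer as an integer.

9

Original: 6 × 1 + 7 × 2 = 6 + 14 = 20.
Redesigned: 5 × 1 + 3 × 2 = 5 + 6 = 11.
Reduction = 20 − 11 = 9.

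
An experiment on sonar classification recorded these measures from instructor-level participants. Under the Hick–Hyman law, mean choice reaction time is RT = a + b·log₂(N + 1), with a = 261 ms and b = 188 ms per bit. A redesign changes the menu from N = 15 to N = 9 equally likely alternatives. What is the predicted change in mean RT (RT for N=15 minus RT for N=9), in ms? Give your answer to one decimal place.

RT(15) = 261 + 188·log₂(16) = 261 + 188·4.0000 = 1013.0000 ms.
RT(9) = 261 + 188·log₂(10) = 261 + 188·3.3219 = 885.5172 ms.
Difference = 1013.0000 − 885.5172 = 127.4828 ≈ 127.5 ms.

127.5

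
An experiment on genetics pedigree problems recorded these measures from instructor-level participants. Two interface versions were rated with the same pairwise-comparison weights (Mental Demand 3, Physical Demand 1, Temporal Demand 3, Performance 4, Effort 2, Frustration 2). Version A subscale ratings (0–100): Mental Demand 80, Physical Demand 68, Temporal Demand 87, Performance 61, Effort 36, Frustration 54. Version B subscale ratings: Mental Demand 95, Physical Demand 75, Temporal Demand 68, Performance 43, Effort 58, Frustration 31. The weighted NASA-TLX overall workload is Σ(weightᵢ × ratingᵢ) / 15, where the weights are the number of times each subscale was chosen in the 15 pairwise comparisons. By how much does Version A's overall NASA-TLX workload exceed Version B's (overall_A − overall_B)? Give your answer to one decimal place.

5.3

Version A weighted sum = 3·80 + 1·68 + 3·87 + 4·61 + 2·36 + 2·54 = 240 + 68 + 261 + 244 + 72 + 108 = 993; overall_A = 993/15 = 66.2000.
Version B weighted sum = 3·95 + 1·75 + 3·68 + 4·43 + 2·58 + 2·31 = 285 + 75 + 204 + 172 + 116 + 62 = 914; overall_B = 914/15 = 60.9333.
Difference = 66.2000 − 60.9333 = 5.2667 ≈ 5.3.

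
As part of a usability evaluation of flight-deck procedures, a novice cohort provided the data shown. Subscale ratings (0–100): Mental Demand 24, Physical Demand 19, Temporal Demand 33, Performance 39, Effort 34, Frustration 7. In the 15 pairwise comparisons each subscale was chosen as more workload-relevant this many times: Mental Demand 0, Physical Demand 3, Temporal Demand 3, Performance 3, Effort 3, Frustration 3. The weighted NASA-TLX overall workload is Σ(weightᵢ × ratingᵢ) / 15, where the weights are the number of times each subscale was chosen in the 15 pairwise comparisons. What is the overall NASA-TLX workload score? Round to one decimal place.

26.4

The tallies are the weights (they sum to 15).
Weighted sum = 0·24 + 3·19 + 3·33 + 3·39 + 3·34 + 3·7
            = 0 + 57 + 99 + 117 + 102 + 21 = 396.
Overall workload = 396 / 15 = 26.4000 ≈ 26.4.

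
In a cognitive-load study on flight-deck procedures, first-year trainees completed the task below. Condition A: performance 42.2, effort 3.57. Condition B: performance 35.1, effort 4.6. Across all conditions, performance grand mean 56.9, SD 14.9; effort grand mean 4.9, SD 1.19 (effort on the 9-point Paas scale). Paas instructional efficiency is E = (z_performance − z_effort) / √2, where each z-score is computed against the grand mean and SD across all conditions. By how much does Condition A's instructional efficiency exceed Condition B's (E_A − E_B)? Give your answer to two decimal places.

0.95

Condition A: z_P = (42.2 − 56.9)/14.9 = -0.9866; z_E = (3.57 − 4.9)/1.19 = -1.1176; E_A = (-0.9866 − (-1.1176))/√2 = 0.0926.
Condition B: z_P = (35.1 − 56.9)/14.9 = -1.4631; z_E = (4.6 − 4.9)/1.19 = -0.2521; E_B = (-1.4631 − (-0.2521))/√2 = -0.8563.
E_A − E_B = 0.0926 − (-0.8563) = 0.9489 ≈ 0.95.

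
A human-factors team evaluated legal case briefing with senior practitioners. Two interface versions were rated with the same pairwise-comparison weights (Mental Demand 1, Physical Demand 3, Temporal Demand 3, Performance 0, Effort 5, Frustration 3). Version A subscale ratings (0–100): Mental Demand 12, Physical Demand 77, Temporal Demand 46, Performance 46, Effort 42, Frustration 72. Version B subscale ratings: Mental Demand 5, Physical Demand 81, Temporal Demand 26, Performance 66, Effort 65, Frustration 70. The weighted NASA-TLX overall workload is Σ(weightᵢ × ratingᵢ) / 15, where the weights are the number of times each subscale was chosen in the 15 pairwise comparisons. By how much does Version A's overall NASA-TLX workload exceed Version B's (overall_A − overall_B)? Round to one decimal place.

Version A weighted sum = 1·12 + 3·77 + 3·46 + 0·46 + 5·42 + 3·72 = 12 + 231 + 138 + 0 + 210 + 216 = 807; overall_A = 807/15 = 53.8000.
Version B weighted sum = 1·5 + 3·81 + 3·26 + 0·66 + 5·65 + 3·70 = 5 + 243 + 78 + 0 + 325 + 210 = 861; overall_B = 861/15 = 57.4000.
Difference = 53.8000 − 57.4000 = -3.6000 ≈ -3.6.

-3.6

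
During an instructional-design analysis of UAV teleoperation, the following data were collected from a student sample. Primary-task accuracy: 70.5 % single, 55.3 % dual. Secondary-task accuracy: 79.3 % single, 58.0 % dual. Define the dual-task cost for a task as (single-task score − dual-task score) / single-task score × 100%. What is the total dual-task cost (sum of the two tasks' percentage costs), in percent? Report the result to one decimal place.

Primary cost = (70.5 − 55.3) / 70.5 × 100% = 21.5603%.
Secondary cost = (79.3 − 58.0) / 79.3 × 100% = 26.8600%.
Total = 21.5603% + 26.8600% = 48.4203% ≈ 48.4%.

48.4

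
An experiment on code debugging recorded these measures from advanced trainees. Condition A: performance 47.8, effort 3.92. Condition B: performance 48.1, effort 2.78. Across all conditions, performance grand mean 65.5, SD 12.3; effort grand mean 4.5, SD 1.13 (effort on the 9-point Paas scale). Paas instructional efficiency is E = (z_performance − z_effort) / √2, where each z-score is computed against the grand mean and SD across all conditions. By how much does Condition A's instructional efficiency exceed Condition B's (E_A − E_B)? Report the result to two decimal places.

Condition A: z_P = (47.8 − 65.5)/12.3 = -1.4390; z_E = (3.92 − 4.5)/1.13 = -0.5133; E_A = (-1.4390 − (-0.5133))/√2 = -0.6546.
Condition B: z_P = (48.1 − 65.5)/12.3 = -1.4146; z_E = (2.78 − 4.5)/1.13 = -1.5221; E_B = (-1.4146 − (-1.5221))/√2 = 0.0760.
E_A − E_B = -0.6546 − 0.0760 = -0.7306 ≈ -0.73.

-0.73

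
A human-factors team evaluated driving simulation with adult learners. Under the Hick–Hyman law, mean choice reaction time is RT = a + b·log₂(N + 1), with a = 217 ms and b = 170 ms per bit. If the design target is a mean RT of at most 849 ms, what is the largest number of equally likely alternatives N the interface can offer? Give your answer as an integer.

12

Set 217 + 170·log₂(N + 1) ≤ 849.
log₂(N + 1) ≤ (849 − 217) / 170 = 3.7176.
N + 1 ≤ 2^3.7176 = 13.1556.
N ≤ 12.1556, so the largest integer N is 12.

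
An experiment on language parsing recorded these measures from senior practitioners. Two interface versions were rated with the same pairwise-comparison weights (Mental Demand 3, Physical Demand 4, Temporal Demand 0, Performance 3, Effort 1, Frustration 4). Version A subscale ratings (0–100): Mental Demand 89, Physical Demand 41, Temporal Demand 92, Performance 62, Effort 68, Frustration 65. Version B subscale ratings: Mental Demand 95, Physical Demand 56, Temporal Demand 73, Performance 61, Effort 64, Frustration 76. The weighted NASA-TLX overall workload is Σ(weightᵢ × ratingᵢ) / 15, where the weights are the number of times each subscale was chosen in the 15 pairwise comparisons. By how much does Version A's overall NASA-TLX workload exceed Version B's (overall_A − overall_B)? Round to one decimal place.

Version A weighted sum = 3·89 + 4·41 + 0·92 + 3·62 + 1·68 + 4·65 = 267 + 164 + 0 + 186 + 68 + 260 = 945; overall_A = 945/15 = 63.0000.
Version B weighted sum = 3·95 + 4·56 + 0·73 + 3·61 + 1·64 + 4·76 = 285 + 224 + 0 + 183 + 64 + 304 = 1060; overall_B = 1060/15 = 70.6667.
Difference = 63.0000 − 70.6667 = -7.6667 ≈ -7.7.

-7.7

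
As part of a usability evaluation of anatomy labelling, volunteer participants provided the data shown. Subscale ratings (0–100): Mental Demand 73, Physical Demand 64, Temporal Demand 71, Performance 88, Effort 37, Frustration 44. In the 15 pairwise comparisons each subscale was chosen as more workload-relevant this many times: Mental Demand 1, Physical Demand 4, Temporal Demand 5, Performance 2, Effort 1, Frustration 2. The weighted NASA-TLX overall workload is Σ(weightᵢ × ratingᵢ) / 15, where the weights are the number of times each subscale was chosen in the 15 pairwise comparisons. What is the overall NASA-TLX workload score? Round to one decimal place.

The tallies are the weights (they sum to 15).
Weighted sum = 1·73 + 4·64 + 5·71 + 2·88 + 1·37 + 2·44
            = 73 + 256 + 355 + 176 + 37 + 88 = 985.
Overall workload = 985 / 15 = 65.6667 ≈ 65.7.

65.7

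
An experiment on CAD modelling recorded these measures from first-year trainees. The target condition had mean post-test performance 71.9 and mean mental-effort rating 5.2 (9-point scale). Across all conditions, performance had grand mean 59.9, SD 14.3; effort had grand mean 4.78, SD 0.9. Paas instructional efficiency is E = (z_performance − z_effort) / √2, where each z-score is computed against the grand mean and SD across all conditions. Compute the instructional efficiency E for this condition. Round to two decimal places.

z_performance = (71.9 − 59.9) / 14.3 = 12.0000 / 14.3 = 0.8392.
z_effort = (5.2 − 4.78) / 0.9 = 0.4200 / 0.9 = 0.4667.
z_P − z_E = 0.8392 − 0.4667 = 0.3725.
E = 0.3725 / √2 = 0.3725 / 1.41421 = 0.2634 ≈ 0.26.

0.26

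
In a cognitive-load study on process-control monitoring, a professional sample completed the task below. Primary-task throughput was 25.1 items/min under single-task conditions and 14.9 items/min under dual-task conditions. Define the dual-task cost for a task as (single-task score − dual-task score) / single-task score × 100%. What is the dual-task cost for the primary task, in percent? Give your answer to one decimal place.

Cost = (25.1 − 14.9) / 25.1 × 100%
     = 10.2000 / 25.1 × 100% = 40.6375%.
≈ 40.6%.

40.6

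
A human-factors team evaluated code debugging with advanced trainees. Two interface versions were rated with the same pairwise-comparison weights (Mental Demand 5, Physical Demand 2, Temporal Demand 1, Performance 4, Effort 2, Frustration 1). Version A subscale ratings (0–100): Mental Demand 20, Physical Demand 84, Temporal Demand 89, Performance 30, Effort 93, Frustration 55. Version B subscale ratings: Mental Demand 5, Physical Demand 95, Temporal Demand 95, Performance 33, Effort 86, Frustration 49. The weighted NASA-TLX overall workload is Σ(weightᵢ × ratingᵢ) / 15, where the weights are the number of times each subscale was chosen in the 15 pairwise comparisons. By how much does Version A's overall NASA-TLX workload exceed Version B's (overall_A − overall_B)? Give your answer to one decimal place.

Version A weighted sum = 5·20 + 2·84 + 1·89 + 4·30 + 2·93 + 1·55 = 100 + 168 + 89 + 120 + 186 + 55 = 718; overall_A = 718/15 = 47.8667.
Version B weighted sum = 5·5 + 2·95 + 1·95 + 4·33 + 2·86 + 1·49 = 25 + 190 + 95 + 132 + 172 + 49 = 663; overall_B = 663/15 = 44.2000.
Difference = 47.8667 − 44.2000 = 3.6667 ≈ 3.7.

3.7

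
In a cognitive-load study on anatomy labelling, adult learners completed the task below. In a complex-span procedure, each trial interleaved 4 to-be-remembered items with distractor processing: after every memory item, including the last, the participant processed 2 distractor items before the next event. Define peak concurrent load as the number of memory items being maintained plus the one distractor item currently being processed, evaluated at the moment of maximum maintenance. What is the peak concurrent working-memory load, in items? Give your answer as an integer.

Maintenance is greatest during the distractor(s) after memory item 4: all 4 memory items are being held.
One distractor item is concurrently being processed.
Peak concurrent load = 4 + 1 = 5 items.

5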